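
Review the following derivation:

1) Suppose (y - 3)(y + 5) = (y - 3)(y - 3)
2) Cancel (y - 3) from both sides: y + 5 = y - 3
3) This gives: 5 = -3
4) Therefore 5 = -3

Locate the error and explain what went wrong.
Step 2: Cancel (y - 3) from both sides: y + 5 = y - 3

Step 2 cancels (y - 3) from both sides. This is only valid if (y - 3) ≠ 0, i.e., y ≠ 3. When y = 3, both sides equal zero regardless of the other factors. The correct approach requires considering y = 3 as a separate case.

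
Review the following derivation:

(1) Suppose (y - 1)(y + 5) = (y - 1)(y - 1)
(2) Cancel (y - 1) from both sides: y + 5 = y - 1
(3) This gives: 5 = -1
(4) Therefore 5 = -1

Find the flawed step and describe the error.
Step 2: Cancel (y - 1) from both sides: y + 5 = y - 1

Step 2 cancels (y - 1) from both sides. This is only valid if (y - 1) ≠ 0, i.e., y ≠ 1. When y = 1, both sides equal zero regardless of the other factors. The correct approach requires considering y = 1 as a separate case.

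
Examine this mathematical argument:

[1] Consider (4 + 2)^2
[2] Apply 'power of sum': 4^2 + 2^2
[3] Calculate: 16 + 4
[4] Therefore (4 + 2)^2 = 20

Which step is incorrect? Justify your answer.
Step 2: Apply 'power of sum': 4^2 + 2^2

Step 2 incorrectly applies a non-existent rule '(a+b)^n = a^n + b^n'. This is false in general. The correct expansion uses the binomial theorem. The actual value is (4 + 2)^2 = 6^2 = 36, not 20.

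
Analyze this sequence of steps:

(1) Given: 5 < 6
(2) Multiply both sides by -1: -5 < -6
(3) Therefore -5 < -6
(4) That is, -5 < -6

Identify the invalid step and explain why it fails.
Step 2: Multiply both sides by -1: -5 < -6

Step 2 multiplies both sides by -1 but fails to reverse the inequality sign. When multiplying (or dividing) an inequality by a negative number, the direction must be reversed. Since 5 < 6, we should get -5 > -6, i.e., -5 > -6.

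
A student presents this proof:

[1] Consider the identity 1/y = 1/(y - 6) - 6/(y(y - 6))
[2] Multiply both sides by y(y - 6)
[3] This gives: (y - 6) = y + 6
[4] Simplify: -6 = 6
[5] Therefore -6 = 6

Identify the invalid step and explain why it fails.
Step 3: This gives: (y - 6) = y + 6

Step 3 makes a sign error when clearing denominators. Multiplying -6/(y(y - 6)) by y(y - 6) gives -6, not +6. The correct result is (y - 6) = y - 6, which is trivially true, not (y - 6) = y + 6. (Step 1 is a valid identity: 1/(y - 6) - 6/(y(y - 6)) = (y - 6)/(y(y - 6)) = 1/y.)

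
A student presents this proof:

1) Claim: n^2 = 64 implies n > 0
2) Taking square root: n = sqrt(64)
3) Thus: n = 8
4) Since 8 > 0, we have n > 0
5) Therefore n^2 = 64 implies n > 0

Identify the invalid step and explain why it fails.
Step 2: Taking square root: n = sqrt(64)

Step 2 takes the square root and assumes the positive root only. The equation n^2 = 64 actually has two solutions: n = 8 and n = -8. The proof silently assumes n > 0 without justification, then uses this assumption to conclude n > 0, which is circular. The counterexample n = -8 shows the claim is false.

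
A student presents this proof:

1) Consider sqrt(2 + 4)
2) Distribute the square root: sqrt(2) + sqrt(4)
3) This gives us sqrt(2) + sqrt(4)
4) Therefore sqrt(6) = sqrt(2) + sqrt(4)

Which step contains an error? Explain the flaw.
Step 2: Distribute the square root: sqrt(2) + sqrt(4)

Step 2 incorrectly 'distributes' the square root over addition. The square root function does not distribute: sqrt(a + b) ≠ sqrt(a) + sqrt(b). In fact, sqrt(2 + 4) = sqrt(6) ≈ 2.4495, while sqrt(2) + sqrt(4) ≈ 3.4142.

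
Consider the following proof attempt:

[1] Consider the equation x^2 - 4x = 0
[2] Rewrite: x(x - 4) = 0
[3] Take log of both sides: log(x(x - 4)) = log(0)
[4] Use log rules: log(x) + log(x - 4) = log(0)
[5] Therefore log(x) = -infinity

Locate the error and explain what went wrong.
Step 3: Take log of both sides: log(x(x - 4)) = log(0)

Step 3 takes the logarithm of both sides, resulting in log(0) on the right side. The logarithm is only defined for positive numbers; log(0) is undefined (approaches negative infinity). This operation is invalid.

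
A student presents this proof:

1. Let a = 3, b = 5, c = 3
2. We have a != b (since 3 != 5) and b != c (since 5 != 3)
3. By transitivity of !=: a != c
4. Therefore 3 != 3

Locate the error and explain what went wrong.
Step 3: By transitivity of !=: a != c

Step 3 incorrectly applies transitivity to the '!=' relation. Transitivity states: if a R b and b R c, then a R c. However, '!=' is not transitive. Counterexample: 3 != 5 and 5 != 3, but 3 = 3 (both equal 3). Transitivity holds for relations like <, <=, =, but not for !=.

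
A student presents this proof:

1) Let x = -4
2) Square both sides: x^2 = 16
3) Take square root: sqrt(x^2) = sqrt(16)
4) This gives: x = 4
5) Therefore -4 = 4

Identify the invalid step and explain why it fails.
Step 4: This gives: x = 4

Step 4 incorrectly states that sqrt(x^2) = x. The correct identity is sqrt(x^2) = |x|. Since x = -4 < 0, we have sqrt(x^2) = |-4| = 4, not x = -4.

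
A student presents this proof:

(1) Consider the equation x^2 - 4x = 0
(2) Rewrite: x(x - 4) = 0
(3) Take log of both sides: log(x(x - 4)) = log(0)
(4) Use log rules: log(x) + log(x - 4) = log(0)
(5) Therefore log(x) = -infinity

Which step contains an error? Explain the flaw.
Step 3: Take log of both sides: log(x(x - 4)) = log(0)

Step 3 takes the logarithm of both sides, resulting in log(0) on the right side. The logarithm is only defined for positive numbers; log(0) is undefined (approaches negative infinity). This operation is invalid.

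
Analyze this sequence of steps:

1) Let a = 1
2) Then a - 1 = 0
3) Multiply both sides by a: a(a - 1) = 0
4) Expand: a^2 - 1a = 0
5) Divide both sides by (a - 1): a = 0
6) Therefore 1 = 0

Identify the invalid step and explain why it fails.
Step 5: Divide both sides by (a - 1): a = 0

Step 5 divides both sides by (a - 1). However, since a = 1, we have (a - 1) = 0. Division by zero is undefined, making this step invalid.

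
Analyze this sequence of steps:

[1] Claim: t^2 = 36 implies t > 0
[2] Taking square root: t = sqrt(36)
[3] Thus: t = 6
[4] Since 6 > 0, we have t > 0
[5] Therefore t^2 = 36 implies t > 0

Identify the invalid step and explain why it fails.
Step 2: Taking square root: t = sqrt(36)

Step 2 takes the square root and assumes the positive root only. The equation t^2 = 36 actually has two solutions: t = 6 and t = -6. The proof silently assumes t > 0 without justification, then uses this assumption to conclude t > 0, which is circular. The counterexample t = -6 shows the claim is false.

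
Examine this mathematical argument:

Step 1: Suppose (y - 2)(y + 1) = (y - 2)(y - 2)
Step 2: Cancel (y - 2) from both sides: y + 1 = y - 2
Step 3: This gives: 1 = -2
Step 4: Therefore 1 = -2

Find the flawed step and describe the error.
Step 2: Cancel (y - 2) from both sides: y + 1 = y - 2

Step 2 cancels (y - 2) from both sides. This is only valid if (y - 2) ≠ 0, i.e., y ≠ 2. When y = 2, both sides equal zero regardless of the other factors. The correct approach requires considering y = 2 as a separate case.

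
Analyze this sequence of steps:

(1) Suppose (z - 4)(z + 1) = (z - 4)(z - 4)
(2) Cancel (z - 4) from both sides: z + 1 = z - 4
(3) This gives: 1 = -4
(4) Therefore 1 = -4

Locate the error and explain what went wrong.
Step 2: Cancel (z - 4) from both sides: z + 1 = z - 4

Step 2 cancels (z - 4) from both sides. This is only valid if (z - 4) ≠ 0, i.e., z ≠ 4. When z = 4, both sides equal zero regardless of the other factors. The correct approach requires considering z = 4 as a separate case.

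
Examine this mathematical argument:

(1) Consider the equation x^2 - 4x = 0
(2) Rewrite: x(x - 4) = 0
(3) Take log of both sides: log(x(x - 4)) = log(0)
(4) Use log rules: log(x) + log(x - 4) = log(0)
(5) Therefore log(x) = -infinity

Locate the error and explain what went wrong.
Step 3: Take log of both sides: log(x(x - 4)) = log(0)

Step 3 takes the logarithm of both sides, resulting in log(0) on the right side. The logarithm is only defined for positive numbers; log(0) is undefined (approaches negative infinity). This operation is invalid.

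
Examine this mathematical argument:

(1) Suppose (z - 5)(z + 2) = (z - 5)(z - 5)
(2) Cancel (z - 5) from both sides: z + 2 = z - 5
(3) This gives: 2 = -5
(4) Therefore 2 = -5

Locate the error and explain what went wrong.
Step 2: Cancel (z - 5) from both sides: z + 2 = z - 5

Step 2 cancels (z - 5) from both sides. This is only valid if (z - 5) ≠ 0, i.e., z ≠ 5. When z = 5, both sides equal zero regardless of the other factors. The correct approach requires considering z = 5 as a separate case.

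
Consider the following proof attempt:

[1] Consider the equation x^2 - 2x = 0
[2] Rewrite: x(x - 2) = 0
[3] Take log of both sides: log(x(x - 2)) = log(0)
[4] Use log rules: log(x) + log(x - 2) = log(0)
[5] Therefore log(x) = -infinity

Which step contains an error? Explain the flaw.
Step 3: Take log of both sides: log(x(x - 2)) = log(0)

Step 3 takes the logarithm of both sides, resulting in log(0) on the right side. The logarithm is only defined for positive numbers; log(0) is undefined (approaches negative infinity). This operation is invalid.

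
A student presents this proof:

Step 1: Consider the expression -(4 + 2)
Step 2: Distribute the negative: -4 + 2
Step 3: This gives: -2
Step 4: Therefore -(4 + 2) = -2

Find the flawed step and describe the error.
Step 2: Distribute the negative: -4 + 2

Step 2 incorrectly distributes the negative sign. The correct distribution is -(4 + 2) = -4 - 2 = -6. The negative must be applied to both terms, not just the first. The error treats -(4 + 2) as -4 + 2, which equals -2 instead of -6.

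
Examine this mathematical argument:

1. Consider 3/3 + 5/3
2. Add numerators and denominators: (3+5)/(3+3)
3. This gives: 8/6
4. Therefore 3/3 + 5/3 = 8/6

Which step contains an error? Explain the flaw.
Step 2: Add numerators and denominators: (3+5)/(3+3)

Step 2 incorrectly adds fractions by separately adding numerators and denominators. This is wrong. The correct method requires a common denominator: 3/3 + 5/3 = (3×3 + 5×3)/(3×3) = 24/9 = 8/3. The method used gives 8/6, which is different.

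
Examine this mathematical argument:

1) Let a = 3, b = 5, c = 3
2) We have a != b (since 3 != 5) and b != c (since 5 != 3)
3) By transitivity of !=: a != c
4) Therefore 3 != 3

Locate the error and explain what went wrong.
Step 3: By transitivity of !=: a != c

Step 3 incorrectly applies transitivity to the '!=' relation. Transitivity states: if a R b and b R c, then a R c. However, '!=' is not transitive. Counterexample: 3 != 5 and 5 != 3, but 3 = 3 (both equal 3). Transitivity holds for relations like <, <=, =, but not for !=.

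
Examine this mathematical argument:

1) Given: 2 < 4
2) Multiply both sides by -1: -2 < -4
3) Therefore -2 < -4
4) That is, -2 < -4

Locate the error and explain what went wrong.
Step 2: Multiply both sides by -1: -2 < -4

Step 2 multiplies both sides by -1 but fails to reverse the inequality sign. When multiplying (or dividing) an inequality by a negative number, the direction must be reversed. Since 2 < 4, we should get -2 > -4, i.e., -2 > -4.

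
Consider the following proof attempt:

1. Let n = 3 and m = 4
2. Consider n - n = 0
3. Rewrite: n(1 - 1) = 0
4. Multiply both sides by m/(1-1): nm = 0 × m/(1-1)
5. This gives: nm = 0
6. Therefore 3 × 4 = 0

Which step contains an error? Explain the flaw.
Step 4: Multiply both sides by m/(1-1): nm = 0 × m/(1-1)

Step 4 multiplies both sides by m/(1-1). However, 1-1 = 0, so this is multiplication by m/0, which is undefined. We cannot multiply by an undefined expression.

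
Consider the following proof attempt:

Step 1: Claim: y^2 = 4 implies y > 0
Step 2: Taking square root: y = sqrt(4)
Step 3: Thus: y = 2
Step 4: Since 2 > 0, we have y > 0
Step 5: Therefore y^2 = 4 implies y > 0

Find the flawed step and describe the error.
Step 2: Taking square root: y = sqrt(4)

Step 2 takes the square root and assumes the positive root only. The equation y^2 = 4 actually has two solutions: y = 2 and y = -2. The proof silently assumes y > 0 without justification, then uses this assumption to conclude y > 0, which is circular. The counterexample y = -2 shows the claim is false.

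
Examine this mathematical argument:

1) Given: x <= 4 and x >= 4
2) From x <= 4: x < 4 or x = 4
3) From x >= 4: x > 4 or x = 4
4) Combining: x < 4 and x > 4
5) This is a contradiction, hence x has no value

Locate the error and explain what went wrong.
Step 4: Combining: x < 4 and x > 4

Step 4 incorrectly combines the conditions. From x <= 4 and x >= 4, the intersection is x = 4. The error treats the 'or' cases as 'and' requirements. The correct conclusion is that x = 4 is the unique solution, not that no solution exists.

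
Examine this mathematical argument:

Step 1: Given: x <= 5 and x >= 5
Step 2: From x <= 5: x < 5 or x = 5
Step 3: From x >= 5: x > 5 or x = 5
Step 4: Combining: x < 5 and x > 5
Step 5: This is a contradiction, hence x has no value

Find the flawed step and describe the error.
Step 4: Combining: x < 5 and x > 5

Step 4 incorrectly combines the conditions. From x <= 5 and x >= 5, the intersection is x = 5. The error treats the 'or' cases as 'and' requirements. The correct conclusion is that x = 5 is the unique solution, not that no solution exists.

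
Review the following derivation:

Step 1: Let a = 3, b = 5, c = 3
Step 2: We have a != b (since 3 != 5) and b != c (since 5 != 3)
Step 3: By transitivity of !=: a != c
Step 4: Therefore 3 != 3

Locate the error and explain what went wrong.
Step 3: By transitivity of !=: a != c

Step 3 incorrectly applies transitivity to the '!=' relation. Transitivity states: if a R b and b R c, then a R c. However, '!=' is not transitive. Counterexample: 3 != 5 and 5 != 3, but 3 = 3 (both equal 3). Transitivity holds for relations like <, <=, =, but not for !=.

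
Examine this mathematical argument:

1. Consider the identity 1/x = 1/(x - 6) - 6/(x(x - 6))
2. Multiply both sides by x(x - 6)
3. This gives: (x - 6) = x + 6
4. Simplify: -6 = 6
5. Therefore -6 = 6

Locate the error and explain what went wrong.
Step 3: This gives: (x - 6) = x + 6

Step 3 makes a sign error when clearing denominators. Multiplying -6/(x(x - 6)) by x(x - 6) gives -6, not +6. The correct result is (x - 6) = x - 6, which is trivially true, not (x - 6) = x + 6. (Step 1 is a valid identity: 1/(x - 6) - 6/(x(x - 6)) = (x - 6)/(x(x - 6)) = 1/x.)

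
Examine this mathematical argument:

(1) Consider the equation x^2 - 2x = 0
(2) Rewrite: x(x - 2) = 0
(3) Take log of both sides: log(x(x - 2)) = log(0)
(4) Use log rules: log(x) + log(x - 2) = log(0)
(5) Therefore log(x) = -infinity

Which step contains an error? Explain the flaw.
Step 3: Take log of both sides: log(x(x - 2)) = log(0)

Step 3 takes the logarithm of both sides, resulting in log(0) on the right side. The logarithm is only defined for positive numbers; log(0) is undefined (approaches negative infinity). This operation is invalid.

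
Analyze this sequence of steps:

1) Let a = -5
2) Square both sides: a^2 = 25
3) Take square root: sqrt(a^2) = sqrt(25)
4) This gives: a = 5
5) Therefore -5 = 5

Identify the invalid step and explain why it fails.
Step 4: This gives: a = 5

Step 4 incorrectly states that sqrt(a^2) = a. The correct identity is sqrt(a^2) = |a|. Since a = -5 < 0, we have sqrt(a^2) = |-5| = 5, not a = -5.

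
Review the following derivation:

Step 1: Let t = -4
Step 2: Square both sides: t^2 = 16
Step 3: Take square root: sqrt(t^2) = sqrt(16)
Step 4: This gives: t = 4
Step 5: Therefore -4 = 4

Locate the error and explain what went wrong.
Step 4: This gives: t = 4

Step 4 incorrectly states that sqrt(t^2) = t. The correct identity is sqrt(t^2) = |t|. Since t = -4 < 0, we have sqrt(t^2) = |-4| = 4, not t = -4.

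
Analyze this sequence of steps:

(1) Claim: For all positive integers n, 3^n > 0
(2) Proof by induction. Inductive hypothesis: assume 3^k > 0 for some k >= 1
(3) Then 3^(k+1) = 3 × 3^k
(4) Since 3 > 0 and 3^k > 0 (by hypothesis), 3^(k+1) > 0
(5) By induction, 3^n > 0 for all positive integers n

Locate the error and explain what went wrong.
Step 5: By induction, 3^n > 0 for all positive integers n

Step 5 concludes the proof by induction, but no base case was ever established. A valid induction proof requires: (1) a base case proving 3^1 > 0, and (2) an inductive step showing IF 3^k > 0 THEN 3^(k+1) > 0. Steps 2-4 correctly establish the inductive step, but without the base case the conclusion in step 5 does not follow.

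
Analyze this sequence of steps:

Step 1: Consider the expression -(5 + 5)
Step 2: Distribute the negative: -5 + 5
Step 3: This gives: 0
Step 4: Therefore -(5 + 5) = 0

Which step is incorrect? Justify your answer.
Step 2: Distribute the negative: -5 + 5

Step 2 incorrectly distributes the negative sign. The correct distribution is -(5 + 5) = -5 - 5 = -10. The negative must be applied to both terms, not just the first. The error treats -(5 + 5) as -5 + 5, which equals 0 instead of -10.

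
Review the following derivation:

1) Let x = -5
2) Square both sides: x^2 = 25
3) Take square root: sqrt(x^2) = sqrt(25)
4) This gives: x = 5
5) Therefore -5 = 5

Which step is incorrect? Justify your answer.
Step 4: This gives: x = 5

Step 4 incorrectly states that sqrt(x^2) = x. The correct identity is sqrt(x^2) = |x|. Since x = -5 < 0, we have sqrt(x^2) = |-5| = 5, not x = -5.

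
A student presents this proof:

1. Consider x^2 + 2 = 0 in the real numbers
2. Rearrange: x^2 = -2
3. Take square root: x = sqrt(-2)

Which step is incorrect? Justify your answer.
Step 3: Take square root: x = sqrt(-2)

Step 3 takes the square root of -2, which is negative. In the real number system, the square root of a negative number is undefined. The equation x^2 + 2 = 0 has no real solutions. Square roots of negative numbers only exist in the complex numbers.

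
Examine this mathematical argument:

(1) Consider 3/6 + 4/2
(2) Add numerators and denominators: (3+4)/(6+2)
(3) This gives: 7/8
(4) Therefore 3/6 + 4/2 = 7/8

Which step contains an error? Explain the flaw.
Step 2: Add numerators and denominators: (3+4)/(6+2)

Step 2 incorrectly adds fractions by separately adding numerators and denominators. This is wrong. The correct method requires a common denominator: 3/6 + 4/2 = (3×2 + 4×6)/(6×2) = 30/12 = 5/2. The method used gives 7/8, which is different.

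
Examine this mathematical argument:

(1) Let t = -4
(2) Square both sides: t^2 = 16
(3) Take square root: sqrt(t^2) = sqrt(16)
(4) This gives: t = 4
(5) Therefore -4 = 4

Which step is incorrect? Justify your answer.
Step 4: This gives: t = 4

Step 4 incorrectly states that sqrt(t^2) = t. The correct identity is sqrt(t^2) = |t|. Since t = -4 < 0, we have sqrt(t^2) = |-4| = 4, not t = -4.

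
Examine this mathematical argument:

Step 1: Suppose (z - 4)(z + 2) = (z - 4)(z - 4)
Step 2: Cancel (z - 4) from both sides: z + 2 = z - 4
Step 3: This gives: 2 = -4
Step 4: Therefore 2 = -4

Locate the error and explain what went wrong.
Step 2: Cancel (z - 4) from both sides: z + 2 = z - 4

Step 2 cancels (z - 4) from both sides. This is only valid if (z - 4) ≠ 0, i.e., z ≠ 4. When z = 4, both sides equal zero regardless of the other factors. The correct approach requires considering z = 4 as a separate case.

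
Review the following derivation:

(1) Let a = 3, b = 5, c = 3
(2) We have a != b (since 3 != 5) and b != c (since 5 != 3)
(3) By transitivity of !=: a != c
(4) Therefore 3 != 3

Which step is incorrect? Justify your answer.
Step 3: By transitivity of !=: a != c

Step 3 incorrectly applies transitivity to the '!=' relation. Transitivity states: if a R b and b R c, then a R c. However, '!=' is not transitive. Counterexample: 3 != 5 and 5 != 3, but 3 = 3 (both equal 3). Transitivity holds for relations like <, <=, =, but not for !=.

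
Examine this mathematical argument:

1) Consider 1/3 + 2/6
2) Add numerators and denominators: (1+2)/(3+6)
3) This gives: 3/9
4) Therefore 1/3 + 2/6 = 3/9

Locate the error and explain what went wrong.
Step 2: Add numerators and denominators: (1+2)/(3+6)

Step 2 incorrectly adds fractions by separately adding numerators and denominators. This is wrong. The correct method requires a common denominator: 1/3 + 2/6 = (1×6 + 2×3)/(3×6) = 12/18 = 2/3. The method used gives 3/9, which is different.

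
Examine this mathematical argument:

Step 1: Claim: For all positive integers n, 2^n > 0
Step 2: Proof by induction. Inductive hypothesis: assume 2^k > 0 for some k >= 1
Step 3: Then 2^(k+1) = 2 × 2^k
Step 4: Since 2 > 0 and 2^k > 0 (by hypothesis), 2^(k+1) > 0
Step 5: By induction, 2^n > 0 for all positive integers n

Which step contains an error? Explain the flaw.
Step 5: By induction, 2^n > 0 for all positive integers n

Step 5 concludes the proof by induction, but no base case was ever established. A valid induction proof requires: (1) a base case proving 2^1 > 0, and (2) an inductive step showing IF 2^k > 0 THEN 2^(k+1) > 0. Steps 2-4 correctly establish the inductive step, but without the base case the conclusion in step 5 does not follow.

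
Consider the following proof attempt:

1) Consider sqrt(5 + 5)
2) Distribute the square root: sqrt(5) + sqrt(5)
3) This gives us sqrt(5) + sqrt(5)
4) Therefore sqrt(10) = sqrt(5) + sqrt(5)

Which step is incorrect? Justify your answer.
Step 2: Distribute the square root: sqrt(5) + sqrt(5)

Step 2 incorrectly 'distributes' the square root over addition. The square root function does not distribute: sqrt(a + b) ≠ sqrt(a) + sqrt(b). In fact, sqrt(5 + 5) = sqrt(10) ≈ 3.1623, while sqrt(5) + sqrt(5) ≈ 4.4721.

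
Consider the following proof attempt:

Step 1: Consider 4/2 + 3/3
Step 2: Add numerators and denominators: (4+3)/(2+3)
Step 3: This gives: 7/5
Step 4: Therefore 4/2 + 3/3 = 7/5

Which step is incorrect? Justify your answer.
Step 2: Add numerators and denominators: (4+3)/(2+3)

Step 2 incorrectly adds fractions by separately adding numerators and denominators. This is wrong. The correct method requires a common denominator: 4/2 + 3/3 = (4×3 + 3×2)/(2×3) = 18/6 = 3. The method used gives 7/5, which is different.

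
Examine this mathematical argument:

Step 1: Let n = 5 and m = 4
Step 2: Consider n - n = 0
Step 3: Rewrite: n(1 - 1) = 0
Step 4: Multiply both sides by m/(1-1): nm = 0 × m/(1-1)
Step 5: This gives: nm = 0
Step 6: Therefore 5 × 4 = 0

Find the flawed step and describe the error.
Step 4: Multiply both sides by m/(1-1): nm = 0 × m/(1-1)

Step 4 multiplies both sides by m/(1-1). However, 1-1 = 0, so this is multiplication by m/0, which is undefined. We cannot multiply by an undefined expression.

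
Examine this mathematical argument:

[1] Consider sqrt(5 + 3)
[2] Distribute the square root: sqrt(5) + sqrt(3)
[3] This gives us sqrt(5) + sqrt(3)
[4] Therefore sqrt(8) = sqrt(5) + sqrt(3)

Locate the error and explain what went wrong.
Step 2: Distribute the square root: sqrt(5) + sqrt(3)

Step 2 incorrectly 'distributes' the square root over addition. The square root function does not distribute: sqrt(a + b) ≠ sqrt(a) + sqrt(b). In fact, sqrt(5 + 3) = sqrt(8) ≈ 2.8284, while sqrt(5) + sqrt(3) ≈ 3.9681.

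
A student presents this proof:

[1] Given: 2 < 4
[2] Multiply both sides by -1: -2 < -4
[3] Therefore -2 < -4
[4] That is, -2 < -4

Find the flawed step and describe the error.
Step 2: Multiply both sides by -1: -2 < -4

Step 2 multiplies both sides by -1 but fails to reverse the inequality sign. When multiplying (or dividing) an inequality by a negative number, the direction must be reversed. Since 2 < 4, we should get -2 > -4, i.e., -2 > -4.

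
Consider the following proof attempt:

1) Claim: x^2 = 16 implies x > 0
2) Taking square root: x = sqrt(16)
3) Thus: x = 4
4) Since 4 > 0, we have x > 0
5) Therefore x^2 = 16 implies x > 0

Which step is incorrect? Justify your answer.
Step 2: Taking square root: x = sqrt(16)

Step 2 takes the square root and assumes the positive root only. The equation x^2 = 16 actually has two solutions: x = 4 and x = -4. The proof silently assumes x > 0 without justification, then uses this assumption to conclude x > 0, which is circular. The counterexample x = -4 shows the claim is false.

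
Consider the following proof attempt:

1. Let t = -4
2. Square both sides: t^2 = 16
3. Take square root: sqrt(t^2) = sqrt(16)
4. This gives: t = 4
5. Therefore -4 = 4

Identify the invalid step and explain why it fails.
Step 4: This gives: t = 4

Step 4 incorrectly states that sqrt(t^2) = t. The correct identity is sqrt(t^2) = |t|. Since t = -4 < 0, we have sqrt(t^2) = |-4| = 4, not t = -4.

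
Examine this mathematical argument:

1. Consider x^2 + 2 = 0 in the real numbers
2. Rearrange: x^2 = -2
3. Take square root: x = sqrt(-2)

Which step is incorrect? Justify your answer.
Step 3: Take square root: x = sqrt(-2)

Step 3 takes the square root of -2, which is negative. In the real number system, the square root of a negative number is undefined. The equation x^2 + 2 = 0 has no real solutions. Square roots of negative numbers only exist in the complex numbers.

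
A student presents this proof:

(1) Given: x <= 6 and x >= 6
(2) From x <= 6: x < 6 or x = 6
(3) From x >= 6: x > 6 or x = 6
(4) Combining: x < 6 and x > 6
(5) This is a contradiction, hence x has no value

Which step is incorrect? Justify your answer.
Step 4: Combining: x < 6 and x > 6

Step 4 incorrectly combines the conditions. From x <= 6 and x >= 6, the intersection is x = 6. The error treats the 'or' cases as 'and' requirements. The correct conclusion is that x = 6 is the unique solution, not that no solution exists.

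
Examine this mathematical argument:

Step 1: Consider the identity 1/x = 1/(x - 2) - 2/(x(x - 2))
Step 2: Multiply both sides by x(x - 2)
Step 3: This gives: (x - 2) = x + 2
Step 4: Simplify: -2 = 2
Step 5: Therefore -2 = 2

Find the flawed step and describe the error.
Step 3: This gives: (x - 2) = x + 2

Step 3 makes a sign error when clearing denominators. Multiplying -2/(x(x - 2)) by x(x - 2) gives -2, not +2. The correct result is (x - 2) = x - 2, which is trivially true, not (x - 2) = x + 2. (Step 1 is a valid identity: 1/(x - 2) - 2/(x(x - 2)) = (x - 2)/(x(x - 2)) = 1/x.)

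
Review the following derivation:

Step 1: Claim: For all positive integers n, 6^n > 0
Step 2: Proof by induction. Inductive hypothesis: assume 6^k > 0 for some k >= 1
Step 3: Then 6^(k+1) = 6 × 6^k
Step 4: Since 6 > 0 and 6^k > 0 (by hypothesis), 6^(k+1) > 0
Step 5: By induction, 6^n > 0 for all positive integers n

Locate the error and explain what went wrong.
Step 5: By induction, 6^n > 0 for all positive integers n

Step 5 concludes the proof by induction, but no base case was ever established. A valid induction proof requires: (1) a base case proving 6^1 > 0, and (2) an inductive step showing IF 6^k > 0 THEN 6^(k+1) > 0. Steps 2-4 correctly establish the inductive step, but without the base case the conclusion in step 5 does not follow.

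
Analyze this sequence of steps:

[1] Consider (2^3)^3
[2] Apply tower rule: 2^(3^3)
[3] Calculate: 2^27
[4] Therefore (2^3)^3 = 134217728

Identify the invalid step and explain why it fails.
Step 2: Apply tower rule: 2^(3^3)

Step 2 incorrectly states that (a^b)^c = a^(b^c). The correct rule is (a^b)^c = a^(b×c). The actual value is (2^3)^3 = 2^9 = 512, not 2^27 = 134217728.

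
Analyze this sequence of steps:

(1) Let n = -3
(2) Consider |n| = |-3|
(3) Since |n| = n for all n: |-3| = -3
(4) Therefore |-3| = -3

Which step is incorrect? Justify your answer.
Step 3: Since |n| = n for all n: |-3| = -3

Step 3 incorrectly states that |n| = n for all n. The correct definition is |n| = n when n >= 0, and |n| = -n when n < 0. Since -3 < 0, we have |-3| = -(-3) = 3, not -3.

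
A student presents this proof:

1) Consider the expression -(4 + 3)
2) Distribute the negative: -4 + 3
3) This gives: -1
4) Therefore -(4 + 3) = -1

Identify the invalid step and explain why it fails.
Step 2: Distribute the negative: -4 + 3

Step 2 incorrectly distributes the negative sign. The correct distribution is -(4 + 3) = -4 - 3 = -7. The negative must be applied to both terms, not just the first. The error treats -(4 + 3) as -4 + 3, which equals -1 instead of -7.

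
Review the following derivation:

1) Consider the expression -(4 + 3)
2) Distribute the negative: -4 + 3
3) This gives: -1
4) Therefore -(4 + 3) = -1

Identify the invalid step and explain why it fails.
Step 2: Distribute the negative: -4 + 3

Step 2 incorrectly distributes the negative sign. The correct distribution is -(4 + 3) = -4 - 3 = -7. The negative must be applied to both terms, not just the first. The error treats -(4 + 3) as -4 + 3, which equals -1 instead of -7.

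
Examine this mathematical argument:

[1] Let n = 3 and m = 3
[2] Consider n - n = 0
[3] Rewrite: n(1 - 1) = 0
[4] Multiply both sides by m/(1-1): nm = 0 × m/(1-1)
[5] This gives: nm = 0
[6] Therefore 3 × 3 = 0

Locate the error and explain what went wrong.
Step 4: Multiply both sides by m/(1-1): nm = 0 × m/(1-1)

Step 4 multiplies both sides by m/(1-1). However, 1-1 = 0, so this is multiplication by m/0, which is undefined. We cannot multiply by an undefined expression.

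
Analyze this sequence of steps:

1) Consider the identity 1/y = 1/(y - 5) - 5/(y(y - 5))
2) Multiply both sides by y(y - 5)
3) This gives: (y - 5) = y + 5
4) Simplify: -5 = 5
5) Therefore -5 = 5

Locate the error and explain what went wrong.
Step 3: This gives: (y - 5) = y + 5

Step 3 makes a sign error when clearing denominators. Multiplying -5/(y(y - 5)) by y(y - 5) gives -5, not +5. The correct result is (y - 5) = y - 5, which is trivially true, not (y - 5) = y + 5. (Step 1 is a valid identity: 1/(y - 5) - 5/(y(y - 5)) = (y - 5)/(y(y - 5)) = 1/y.)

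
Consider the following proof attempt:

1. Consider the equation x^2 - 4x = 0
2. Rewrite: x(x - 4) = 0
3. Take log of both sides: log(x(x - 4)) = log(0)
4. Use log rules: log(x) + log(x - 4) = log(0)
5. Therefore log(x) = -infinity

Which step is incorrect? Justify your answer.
Step 3: Take log of both sides: log(x(x - 4)) = log(0)

Step 3 takes the logarithm of both sides, resulting in log(0) on the right side. The logarithm is only defined for positive numbers; log(0) is undefined (approaches negative infinity). This operation is invalid.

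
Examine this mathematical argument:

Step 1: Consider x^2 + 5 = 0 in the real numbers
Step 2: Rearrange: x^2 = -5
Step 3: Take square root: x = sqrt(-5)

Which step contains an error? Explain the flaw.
Step 3: Take square root: x = sqrt(-5)

Step 3 takes the square root of -5, which is negative. In the real number system, the square root of a negative number is undefined. The equation x^2 + 5 = 0 has no real solutions. Square roots of negative numbers only exist in the complex numbers.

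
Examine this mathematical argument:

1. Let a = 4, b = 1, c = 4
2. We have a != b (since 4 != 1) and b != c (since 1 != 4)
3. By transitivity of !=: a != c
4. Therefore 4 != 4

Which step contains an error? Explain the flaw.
Step 3: By transitivity of !=: a != c

Step 3 incorrectly applies transitivity to the '!=' relation. Transitivity states: if a R b and b R c, then a R c. However, '!=' is not transitive. Counterexample: 4 != 1 and 1 != 4, but 4 = 4 (both equal 4). Transitivity holds for relations like <, <=, =, but not for !=.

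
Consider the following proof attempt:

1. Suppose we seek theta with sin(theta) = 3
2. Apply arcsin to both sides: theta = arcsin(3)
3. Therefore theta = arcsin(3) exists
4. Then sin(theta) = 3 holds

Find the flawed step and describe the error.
Step 2: Apply arcsin to both sides: theta = arcsin(3)

Step 2 applies arcsin to 3. However, arcsin(x) is only defined for x in [-1, 1] because sin(theta) can only produce values in that range. Since |3| > 1, arcsin(3) is undefined. There is no angle whose sine equals 3.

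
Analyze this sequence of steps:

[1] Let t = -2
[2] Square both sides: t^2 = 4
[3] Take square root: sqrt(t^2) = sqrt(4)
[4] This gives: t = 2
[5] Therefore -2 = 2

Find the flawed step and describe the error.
Step 4: This gives: t = 2

Step 4 incorrectly states that sqrt(t^2) = t. The correct identity is sqrt(t^2) = |t|. Since t = -2 < 0, we have sqrt(t^2) = |-2| = 2, not t = -2.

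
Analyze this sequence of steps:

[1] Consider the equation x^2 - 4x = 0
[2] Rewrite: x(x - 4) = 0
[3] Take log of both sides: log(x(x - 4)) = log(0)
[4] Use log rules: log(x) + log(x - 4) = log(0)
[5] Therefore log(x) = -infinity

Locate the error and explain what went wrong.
Step 3: Take log of both sides: log(x(x - 4)) = log(0)

Step 3 takes the logarithm of both sides, resulting in log(0) on the right side. The logarithm is only defined for positive numbers; log(0) is undefined (approaches negative infinity). This operation is invalid.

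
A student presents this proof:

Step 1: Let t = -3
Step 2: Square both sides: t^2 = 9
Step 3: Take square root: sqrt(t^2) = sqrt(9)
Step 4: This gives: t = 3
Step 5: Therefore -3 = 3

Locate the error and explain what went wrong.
Step 4: This gives: t = 3

Step 4 incorrectly states that sqrt(t^2) = t. The correct identity is sqrt(t^2) = |t|. Since t = -3 < 0, we have sqrt(t^2) = |-3| = 3, not t = -3.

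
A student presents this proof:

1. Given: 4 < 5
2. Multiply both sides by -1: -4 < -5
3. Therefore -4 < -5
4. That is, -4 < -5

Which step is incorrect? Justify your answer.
Step 2: Multiply both sides by -1: -4 < -5

Step 2 multiplies both sides by -1 but fails to reverse the inequality sign. When multiplying (or dividing) an inequality by a negative number, the direction must be reversed. Since 4 < 5, we should get -4 > -5, i.e., -4 > -5.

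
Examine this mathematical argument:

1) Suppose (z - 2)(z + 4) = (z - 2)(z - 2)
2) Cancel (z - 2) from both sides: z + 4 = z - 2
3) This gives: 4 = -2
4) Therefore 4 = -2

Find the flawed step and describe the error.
Step 2: Cancel (z - 2) from both sides: z + 4 = z - 2

Step 2 cancels (z - 2) from both sides. This is only valid if (z - 2) ≠ 0, i.e., z ≠ 2. When z = 2, both sides equal zero regardless of the other factors. The correct approach requires considering z = 2 as a separate case.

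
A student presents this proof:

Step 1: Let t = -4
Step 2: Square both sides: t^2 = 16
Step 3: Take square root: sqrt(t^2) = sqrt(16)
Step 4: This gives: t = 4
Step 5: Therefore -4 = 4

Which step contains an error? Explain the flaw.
Step 4: This gives: t = 4

Step 4 incorrectly states that sqrt(t^2) = t. The correct identity is sqrt(t^2) = |t|. Since t = -4 < 0, we have sqrt(t^2) = |-4| = 4, not t = -4.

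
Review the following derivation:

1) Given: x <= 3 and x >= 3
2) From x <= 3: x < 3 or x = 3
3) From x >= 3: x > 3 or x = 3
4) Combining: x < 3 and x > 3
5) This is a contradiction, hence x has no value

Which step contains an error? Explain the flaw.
Step 4: Combining: x < 3 and x > 3

Step 4 incorrectly combines the conditions. From x <= 3 and x >= 3, the intersection is x = 3. The error treats the 'or' cases as 'and' requirements. The correct conclusion is that x = 3 is the unique solution, not that no solution exists.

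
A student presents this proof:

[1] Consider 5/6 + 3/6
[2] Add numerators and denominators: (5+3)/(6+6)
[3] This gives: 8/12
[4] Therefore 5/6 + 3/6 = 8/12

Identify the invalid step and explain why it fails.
Step 2: Add numerators and denominators: (5+3)/(6+6)

Step 2 incorrectly adds fractions by separately adding numerators and denominators. This is wrong. The correct method requires a common denominator: 5/6 + 3/6 = (5×6 + 3×6)/(6×6) = 48/36 = 4/3. The method used gives 8/12, which is different.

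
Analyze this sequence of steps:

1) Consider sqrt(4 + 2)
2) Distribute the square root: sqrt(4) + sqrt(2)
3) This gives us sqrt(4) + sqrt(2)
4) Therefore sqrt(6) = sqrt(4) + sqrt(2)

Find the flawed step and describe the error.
Step 2: Distribute the square root: sqrt(4) + sqrt(2)

Step 2 incorrectly 'distributes' the square root over addition. The square root function does not distribute: sqrt(a + b) ≠ sqrt(a) + sqrt(b). In fact, sqrt(4 + 2) = sqrt(6) ≈ 2.4495, while sqrt(4) + sqrt(2) ≈ 3.4142.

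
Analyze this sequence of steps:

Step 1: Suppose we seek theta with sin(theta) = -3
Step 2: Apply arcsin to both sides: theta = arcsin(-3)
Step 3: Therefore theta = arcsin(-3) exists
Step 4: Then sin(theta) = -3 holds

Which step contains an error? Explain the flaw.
Step 2: Apply arcsin to both sides: theta = arcsin(-3)

Step 2 applies arcsin to -3. However, arcsin(x) is only defined for x in [-1, 1] because sin(theta) can only produce values in that range. Since |-3| > 1, arcsin(-3) is undefined. There is no angle whose sine equals -3.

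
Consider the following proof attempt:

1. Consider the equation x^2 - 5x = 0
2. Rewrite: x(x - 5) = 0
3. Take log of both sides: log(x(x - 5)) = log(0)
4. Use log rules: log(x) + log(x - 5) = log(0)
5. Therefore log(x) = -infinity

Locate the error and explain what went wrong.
Step 3: Take log of both sides: log(x(x - 5)) = log(0)

Step 3 takes the logarithm of both sides, resulting in log(0) on the right side. The logarithm is only defined for positive numbers; log(0) is undefined (approaches negative infinity). This operation is invalid.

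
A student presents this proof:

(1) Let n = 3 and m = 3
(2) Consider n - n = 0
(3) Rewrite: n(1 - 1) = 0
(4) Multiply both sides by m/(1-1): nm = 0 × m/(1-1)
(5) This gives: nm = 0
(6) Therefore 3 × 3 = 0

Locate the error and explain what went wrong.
Step 4: Multiply both sides by m/(1-1): nm = 0 × m/(1-1)

Step 4 multiplies both sides by m/(1-1). However, 1-1 = 0, so this is multiplication by m/0, which is undefined. We cannot multiply by an undefined expression.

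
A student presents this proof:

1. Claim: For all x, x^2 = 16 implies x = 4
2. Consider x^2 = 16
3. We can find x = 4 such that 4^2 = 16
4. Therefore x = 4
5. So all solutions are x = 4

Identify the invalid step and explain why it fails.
Step 4: Therefore x = 4

Step 4 incorrectly concludes that x = 4 is the only solution. The proof shows that x = 4 is A solution (existence), but does not show it is the ONLY solution (uniqueness). In fact, x = -4 is also a solution since (-4)^2 = 16. Finding one solution doesn't prove there are no others.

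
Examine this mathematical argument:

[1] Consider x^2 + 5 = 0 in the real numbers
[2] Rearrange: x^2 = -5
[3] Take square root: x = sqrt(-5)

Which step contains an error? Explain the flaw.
Step 3: Take square root: x = sqrt(-5)

Step 3 takes the square root of -5, which is negative. In the real number system, the square root of a negative number is undefined. The equation x^2 + 5 = 0 has no real solutions. Square roots of negative numbers only exist in the complex numbers.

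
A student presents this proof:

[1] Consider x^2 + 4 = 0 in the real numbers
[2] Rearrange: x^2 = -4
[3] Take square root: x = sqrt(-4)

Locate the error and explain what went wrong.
Step 3: Take square root: x = sqrt(-4)

Step 3 takes the square root of -4, which is negative. In the real number system, the square root of a negative number is undefined. The equation x^2 + 4 = 0 has no real solutions. Square roots of negative numbers only exist in the complex numbers.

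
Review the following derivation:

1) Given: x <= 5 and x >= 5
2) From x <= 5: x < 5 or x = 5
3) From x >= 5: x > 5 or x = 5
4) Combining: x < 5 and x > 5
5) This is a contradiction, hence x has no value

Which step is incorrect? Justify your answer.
Step 4: Combining: x < 5 and x > 5

Step 4 incorrectly combines the conditions. From x <= 5 and x >= 5, the intersection is x = 5. The error treats the 'or' cases as 'and' requirements. The correct conclusion is that x = 5 is the unique solution, not that no solution exists.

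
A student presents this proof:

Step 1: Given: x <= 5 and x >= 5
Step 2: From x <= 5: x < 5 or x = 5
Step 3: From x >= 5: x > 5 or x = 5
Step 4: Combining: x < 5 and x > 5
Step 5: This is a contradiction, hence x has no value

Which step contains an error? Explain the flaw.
Step 4: Combining: x < 5 and x > 5

Step 4 incorrectly combines the conditions. From x <= 5 and x >= 5, the intersection is x = 5. The error treats the 'or' cases as 'and' requirements. The correct conclusion is that x = 5 is the unique solution, not that no solution exists.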